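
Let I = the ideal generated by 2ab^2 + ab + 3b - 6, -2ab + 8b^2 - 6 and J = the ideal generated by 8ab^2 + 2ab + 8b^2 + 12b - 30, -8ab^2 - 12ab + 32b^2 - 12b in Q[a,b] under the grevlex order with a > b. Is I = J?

Yes, the ideals are equal.

Equality of ideals is decidable: compute both reduced Gröbner bases (unique for the ordering) and check whether they agree.
Buchberger on the first generating set:
f_1 = 2ab^2 + ab + 3b - 6, LT = ab^2.
f_2 = -2ab + 8b^2 - 6, LT = ab.

S(f_1,f_2): lcm = ab^2. S = 4b^3 + 1/2ab - 3/2b - 3.
  reduce S modulo (f_1, f_2):
  remainder 4b^3 + 2b^2 - 3/2b - 9/2 ≠ 0; add g_3 = 4b^3 + 2b^2 - 3/2b - 9/2 to the basis.

S(f_1,g_3): lcm = ab^3. S = 3/8ab + 3/2b^2 + 9/8a - 3b.
  reduce S modulo (f_1, f_2, g_3):
  remainder 3b^2 + 9/8a - 3b - 9/8 ≠ 0; add g_4 = 3b^2 + 9/8a - 3b - 9/8 to the basis.

S(f_1,g_4): lcm = ab^2. S = -3/8a^2 + 3/2ab + 3/8a + 3/2b - 3.
  reduce S modulo (f_1, f_2, g_3, g_4):
  remainder -3/8a^2 - 15/8a + 15/2b - 21/4 ≠ 0; add g_5 = -3/8a^2 - 15/8a + 15/2b - 21/4 to the basis.

The other S-polynomials (S(f_2,g_3), S(f_2,g_4), S(g_3,g_4), S(f_1,g_5), S(f_2,g_5), S(g_3,g_5), S(g_4,g_5)) all reduce to 0 modulo the current basis, so we have a Gröbner basis.
Inter-reduce: drop elements whose leading term is divisible by another's, tail-reduce, and make monic.
Reduced Gröbner basis: {a^2 + 5a - 20b + 14, ab + 3/2a - 4b + 3/2, b^2 + 3/8a - b - 3/8}.

Buchberger on the second generating set:
h_1 = 8ab^2 + 2ab + 8b^2 + 12b - 30, LT = ab^2.
h_2 = -8ab^2 - 12ab + 32b^2 - 12b, LT = ab^2.

S(h_1,h_2): lcm = ab^2. S = -5/4ab + 5b^2 - 15/4.
  reduce S modulo (h_1, h_2):
  remainder -5/4ab + 5b^2 - 15/4 ≠ 0; add k_3 = -5/4ab + 5b^2 - 15/4 to the basis.

S(h_1,k_3): lcm = ab^2. S = 4b^3 + 1/4ab + b^2 - 3/2b - 15/4.
  reduce S modulo (h_1, h_2, k_3):
  remainder 4b^3 + 2b^2 - 3/2b - 9/2 ≠ 0; add k_4 = 4b^3 + 2b^2 - 3/2b - 9/2 to the basis.

S(h_1,k_4): lcm = ab^3. S = -1/4ab^2 + b^3 + 3/8ab + 3/2b^2 + 9/8a - 15/4b.
  reduce S modulo (h_1, h_2, k_3, k_4):
  remainder 3b^2 + 9/8a - 3b - 9/8 ≠ 0; add k_5 = 3b^2 + 9/8a - 3b - 9/8 to the basis.

S(h_1,k_5): lcm = ab^2. S = -3/8a^2 + 5/4ab + b^2 + 3/8a + 3/2b - 15/4.
  reduce S modulo (h_1, h_2, k_3, k_4, k_5):
  remainder -3/8a^2 - 15/8a + 15/2b - 21/4 ≠ 0; add k_6 = -3/8a^2 - 15/8a + 15/2b - 21/4 to the basis.

The other S-polynomials (S(h_2,k_3), S(h_2,k_4), S(k_3,k_4), S(h_2,k_5), S(k_3,k_5), S(k_4,k_5), S(h_1,k_6), S(h_2,k_6), S(k_3,k_6), S(k_4,k_6), S(k_5,k_6)) all reduce to 0 modulo the current basis, so we have a Gröbner basis.
Inter-reduce: drop elements whose leading term is divisible by another's, tail-reduce, and make monic.
Reduced Gröbner basis: {a^2 + 5a - 20b + 14, ab + 3/2a - 4b + 3/2, b^2 + 3/8a - b - 3/8}.

These coincide, so the ideals are equal.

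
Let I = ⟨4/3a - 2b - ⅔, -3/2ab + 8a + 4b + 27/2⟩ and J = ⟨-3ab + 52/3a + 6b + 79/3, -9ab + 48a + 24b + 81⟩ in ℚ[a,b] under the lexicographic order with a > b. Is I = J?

Since reduced Gröbner bases are canonical representatives of ideals under a given ordering, it suffices to compute and compare them.
Buchberger on the first generating set:
f_1 = 4/3a - 2b - ⅔, LT = a.
f_2 = -3/2ab + 8a + 4b + 27/2, LT = ab.

S(f_1,f_2): lcm = ab. S = 16/3a - 3/2b² + 13/6b + 9.
  leading term a: subtract (4)·f_1 from 16/3a - 3/2b² + 13/6b + 9 → -3/2b² + 61/6b + 35/3
  leading term b²: no divisor's leading term divides it; move -3/2b² to the remainder.
  leading term b: no divisor's leading term divides it; move 61/6b to the remainder.
  leading term 1: no divisor's leading term divides it; move 35/3 to the remainder.
  remainder -3/2b² + 61/6b + 35/3 ≠ 0; add g_3 = -3/2b² + 61/6b + 35/3 to the basis.

The other S-polynomials (S(f_1,g_3), S(f_2,g_3)) all reduce to 0 modulo the current basis, so we have a Gröbner basis.
Inter-reduce: drop elements whose leading term is divisible by another's, tail-reduce, and make monic.
Reduced Gröbner basis: {a - 3/2b - ½, b² - 61/9b - 70/9}.

Buchberger on the second generating set:
h_1 = -3ab + 52/3a + 6b + 79/3, LT = ab.
h_2 = -9ab + 48a + 24b + 81, LT = ab.

S(h_1,h_2): lcm = ab. S = -4/9a + ⅔b + 2/9.
  leading term a: no divisor's leading term divides it; move -4/9a to the remainder.
  leading term b: no divisor's leading term divides it; move ⅔b to the remainder.
  leading term 1: no divisor's leading term divides it; move 2/9 to the remainder.
  remainder -4/9a + ⅔b + 2/9 ≠ 0; add k_3 = -4/9a + ⅔b + 2/9 to the basis.

S(h_1,k_3): lcm = ab. S = -52/9a + 3/2b² - 3/2b - 79/9.
  leading term a: subtract (13)·k_3 from -52/9a + 3/2b² - 3/2b - 79/9 → 3/2b² - 61/6b - 35/3
  leading term b²: no divisor's leading term divides it; move 3/2b² to the remainder.
  leading term b: no divisor's leading term divides it; move -61/6b to the remainder.
  leading term 1: no divisor's leading term divides it; move -35/3 to the remainder.
  remainder 3/2b² - 61/6b - 35/3 ≠ 0; add k_4 = 3/2b² - 61/6b - 35/3 to the basis.

The other S-polynomials (S(h_2,k_3), S(h_1,k_4), S(h_2,k_4), S(k_3,k_4)) all reduce to 0 modulo the current basis, so we have a Gröbner basis.
Inter-reduce: drop elements whose leading term is divisible by another's, tail-reduce, and make monic.
Reduced Gröbner basis: {a - 3/2b - ½, b² - 61/9b - 70/9}.

The two bases agree; hence the ideals are identical.

Yes, the ideals are equal.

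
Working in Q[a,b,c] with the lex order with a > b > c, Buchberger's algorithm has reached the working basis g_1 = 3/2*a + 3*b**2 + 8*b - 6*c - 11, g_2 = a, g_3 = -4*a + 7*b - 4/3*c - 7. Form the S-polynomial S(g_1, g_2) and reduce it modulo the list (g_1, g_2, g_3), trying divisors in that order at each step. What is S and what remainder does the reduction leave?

S(g_1, g_2) = 2*b**2 + 16/3*b - 4*c - 22/3; remainder on division = 2*b**2 + 16/3*b - 4*c - 22/3.

lcm(LM(g_1), LM(g_2)) = a.
S = (lcm/LT(g_1))·g_1 − (lcm/LT(g_2))·g_2 = 2*b**2 + 16/3*b - 4*c - 22/3.
Reduce S modulo (g_1, g_2, g_3) in that order:
  leading term b**2: no divisor's leading term divides it; move 2*b**2 to the remainder.
  leading term b: no divisor's leading term divides it; move 16/3*b to the remainder.
  leading term c: no divisor's leading term divides it; move -4*c to the remainder.
  leading term 1: no divisor's leading term divides it; move -22/3 to the remainder.
The remainder 2*b**2 + 16/3*b - 4*c - 22/3 is nonzero, so it would be added as the next basis element.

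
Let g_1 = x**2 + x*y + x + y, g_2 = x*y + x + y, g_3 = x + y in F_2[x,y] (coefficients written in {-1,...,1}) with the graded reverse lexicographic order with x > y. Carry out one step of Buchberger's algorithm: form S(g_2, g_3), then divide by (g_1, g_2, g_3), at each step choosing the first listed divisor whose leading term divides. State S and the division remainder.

S(g_2, g_3) = y**2 + x + y; remainder on division = y**2.

lcm(LM(g_2), LM(g_3)) = x*y.
S = (lcm/LT(g_2))·g_2 − (lcm/LT(g_3))·g_3 = y**2 + x + y.
Reduce S modulo (g_1, g_2, g_3) in that order:
  leading term y**2: no divisor's leading term divides it; move y**2 to the remainder.
  leading term x: subtract (1)·g_3 from x + y → 0
The remainder y**2 is nonzero, so it would be added as the next basis element.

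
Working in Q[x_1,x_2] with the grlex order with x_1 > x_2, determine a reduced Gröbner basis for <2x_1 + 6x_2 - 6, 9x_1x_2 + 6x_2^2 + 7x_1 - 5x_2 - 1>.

G = {x_2^2 - 1/21x_2 - 20/21, x_1 + 3x_2 - 3}

f_1 = 2x_1 + 6x_2 - 6, LT = x_1.
f_2 = 9x_1x_2 + 6x_2^2 + 7x_1 - 5x_2 - 1, LT = x_1x_2.

S(f_1,f_2): lcm = x_1x_2. S = 7/3x_2^2 - 7/9x_1 - 22/9x_2 + 1/9.
  leading term x_2^2: no divisor's leading term divides it; move 7/3x_2^2 to the remainder.
  leading term x_1: subtract (-7/18)·f_1 from -7/9x_1 - 22/9x_2 + 1/9 → -1/9x_2 - 20/9
  leading term x_2: no divisor's leading term divides it; move -1/9x_2 to the remainder.
  leading term 1: no divisor's leading term divides it; move -20/9 to the remainder.
  remainder 7/3x_2^2 - 1/9x_2 - 20/9 ≠ 0; add g_3 = 7/3x_2^2 - 1/9x_2 - 20/9 to the basis.

The other S-polynomials (S(f_1,g_3), S(f_2,g_3)) all reduce to 0 modulo the current basis, so we have a Gröbner basis.
Inter-reduce: drop elements whose leading term is divisible by another's, tail-reduce, and make monic.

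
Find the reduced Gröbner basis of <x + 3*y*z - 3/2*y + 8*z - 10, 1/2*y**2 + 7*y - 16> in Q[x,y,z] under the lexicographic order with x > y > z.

G = {x + 3*y*z - 3/2*y + 8*z - 10, y**2 + 14*y - 32}

f_1 = x + 3*y*z - 3/2*y + 8*z - 10, LT = x.
f_2 = 1/2*y**2 + 7*y - 16, LT = y**2.

The S-polynomials (S(f_1,f_2)) all reduce to 0 modulo the current basis, so we have a Gröbner basis.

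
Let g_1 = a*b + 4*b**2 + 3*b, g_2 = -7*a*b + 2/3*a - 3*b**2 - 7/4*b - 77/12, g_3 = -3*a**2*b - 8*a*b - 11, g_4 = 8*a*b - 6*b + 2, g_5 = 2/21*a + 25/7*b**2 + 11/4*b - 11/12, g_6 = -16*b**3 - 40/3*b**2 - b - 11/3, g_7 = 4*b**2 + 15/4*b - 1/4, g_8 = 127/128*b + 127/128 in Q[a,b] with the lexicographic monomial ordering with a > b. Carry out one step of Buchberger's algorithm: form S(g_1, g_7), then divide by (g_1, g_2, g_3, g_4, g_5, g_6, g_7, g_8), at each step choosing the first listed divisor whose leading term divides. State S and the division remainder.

S(g_1, g_7) = -15/16*a*b + 1/16*a + 4*b**3 + 3*b**2; remainder on division = 0.

lcm(LM(g_1), LM(g_7)) = a*b**2.
S = (lcm/LT(g_1))·g_1 − (lcm/LT(g_7))·g_7 = -15/16*a*b + 1/16*a + 4*b**3 + 3*b**2.
Reduce S modulo (g_1, g_2, g_3, g_4, g_5, g_6, g_7, g_8) in that order:
  leading term a*b: subtract (-15/16)·g_1 from -15/16*a*b + 1/16*a + 4*b**3 + 3*b**2 → 1/16*a + 4*b**3 + 27/4*b**2 + 45/16*b
  leading term a: subtract (21/32)·g_5 from 1/16*a + 4*b**3 + 27/4*b**2 + 45/16*b → 4*b**3 + 141/32*b**2 + 129/128*b + 77/128
  leading term b**3: subtract (-1/4)·g_6 from 4*b**3 + 141/32*b**2 + 129/128*b + 77/128 → 103/96*b**2 + 97/128*b - 121/384
  leading term b**2: subtract (103/384)·g_7 from 103/96*b**2 + 97/128*b - 121/384 → -127/512*b - 127/512
  leading term b: subtract (-1/4)·g_8 from -127/512*b - 127/512 → 0
The remainder is 0, so this S-polynomial contributes no new basis element.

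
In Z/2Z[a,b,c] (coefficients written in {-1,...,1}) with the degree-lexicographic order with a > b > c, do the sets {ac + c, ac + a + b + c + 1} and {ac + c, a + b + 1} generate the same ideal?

Yes, the ideals are equal.

Equality of ideals is decidable: compute both reduced Gröbner bases (unique for the ordering) and check whether they agree.
Buchberger on the first generating set:
f_1 = ac + c, LT = ac.
f_2 = ac + a + b + c + 1, LT = ac.

S(f_1,f_2): lcm = ac. S = a + b + 1.
  leading term a: no divisor's leading term divides it; move a to the remainder.
  leading term b: no divisor's leading term divides it; move b to the remainder.
  leading term 1: no divisor's leading term divides it; move 1 to the remainder.
  remainder a + b + 1 ≠ 0; add g_3 = a + b + 1 to the basis.

S(f_1,g_3): lcm = ac. S = bc.
  leading term bc: no divisor's leading term divides it; move bc to the remainder.
  remainder bc ≠ 0; add g_4 = bc to the basis.

The other S-polynomials (S(f_2,g_3), S(f_1,g_4), S(f_2,g_4), S(g_3,g_4)) all reduce to 0 modulo the current basis, so we have a Gröbner basis.
Inter-reduce: drop elements whose leading term is divisible by another's, tail-reduce, and make monic.
Reduced Gröbner basis: {bc, a + b + 1}.

Buchberger on the second generating set:
h_1 = ac + c, LT = ac.
h_2 = a + b + 1, LT = a.

S(h_1,h_2): lcm = ac. S = bc.
  leading term bc: no divisor's leading term divides it; move bc to the remainder.
  remainder bc ≠ 0; add k_3 = bc to the basis.

The other S-polynomials (S(h_1,k_3), S(h_2,k_3)) all reduce to 0 modulo the current basis, so we have a Gröbner basis.
Inter-reduce: drop elements whose leading term is divisible by another's, tail-reduce, and make monic.
Reduced Gröbner basis: {bc, a + b + 1}.

Same reduced basis, so the two generating sets span the same ideal.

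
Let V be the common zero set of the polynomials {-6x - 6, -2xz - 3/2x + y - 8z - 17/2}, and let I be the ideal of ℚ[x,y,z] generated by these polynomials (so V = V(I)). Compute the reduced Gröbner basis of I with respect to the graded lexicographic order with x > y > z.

G = {x + 1, y - 6z - 7}

The reduced Gröbner basis is the canonical form of the ideal for this ordering.

f_1 = -6x - 6, LT = x.
f_2 = -2xz - 3/2x + y - 8z - 17/2, LT = xz.

S(f_1,f_2): lcm = xz. S = -¾x + ½y - 3z - 17/4.
  leading term x: subtract (⅛)·f_1 from -¾x + ½y - 3z - 17/4 → ½y - 3z - 7/2
  leading term y: no divisor's leading term divides it; move ½y to the remainder.
  leading term z: no divisor's leading term divides it; move -3z to the remainder.
  leading term 1: no divisor's leading term divides it; move -7/2 to the remainder.
  remainder ½y - 3z - 7/2 ≠ 0; add g_3 = ½y - 3z - 7/2 to the basis.

The other S-polynomials (S(f_1,g_3), S(f_2,g_3)) all reduce to 0 modulo the current basis, so we have a Gröbner basis.
Inter-reduce: drop elements whose leading term is divisible by another's, tail-reduce, and make monic.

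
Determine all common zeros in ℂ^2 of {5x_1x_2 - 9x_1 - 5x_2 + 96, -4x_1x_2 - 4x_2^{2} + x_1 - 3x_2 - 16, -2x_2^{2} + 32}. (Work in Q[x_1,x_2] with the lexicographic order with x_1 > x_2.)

Compute a lex Gröbner basis by Buchberger's algorithm.
f_1 = 5x_1x_2 - 9x_1 - 5x_2 + 96, LT = x_1x_2.
f_2 = -4x_1x_2 + x_1 - 4x_2^{2} - 3x_2 - 16, LT = x_1x_2.
f_3 = -2x_2^{2} + 32, LT = x_2^{2}.

S(f_1,f_2): lcm = x_1x_2. S = -\tfrac{31}{20}x_1 - x_2^{2} - \tfrac{7}{4}x_2 + \tfrac{76}{5}.
  leading term x_1: no divisor's leading term divides it; move -\tfrac{31}{20}x_1 to the remainder.
  leading term x_2^{2}: subtract (\tfrac{1}{2})·f_3 from -x_2^{2} - \tfrac{7}{4}x_2 + \tfrac{76}{5} → -\tfrac{7}{4}x_2 - \tfrac{4}{5}
  leading term x_2: no divisor's leading term divides it; move -\tfrac{7}{4}x_2 to the remainder.
  leading term 1: no divisor's leading term divides it; move -\tfrac{4}{5} to the remainder.
  remainder -\tfrac{31}{20}x_1 - \tfrac{7}{4}x_2 - \tfrac{4}{5} ≠ 0; add h_4 = -\tfrac{31}{20}x_1 - \tfrac{7}{4}x_2 - \tfrac{4}{5} to the basis.

S(f_1,f_3): lcm = x_1x_2^{2}. S = -\tfrac{9}{5}x_1x_2 + 16x_1 - x_2^{2} + \tfrac{96}{5}x_2.
  leading term x_1x_2: subtract (-\tfrac{9}{25})·f_1 from -\tfrac{9}{5}x_1x_2 + 16x_1 - x_2^{2} + \tfrac{96}{5}x_2 → \tfrac{319}{25}x_1 - x_2^{2} + \tfrac{87}{5}x_2 + \tfrac{864}{25}
  leading term x_1: subtract (-\tfrac{1276}{155})·h_4 from \tfrac{319}{25}x_1 - x_2^{2} + \tfrac{87}{5}x_2 + \tfrac{864}{25} → -x_2^{2} + \tfrac{464}{155}x_2 + \tfrac{4336}{155}
  leading term x_2^{2}: subtract (\tfrac{1}{2})·f_3 from -x_2^{2} + \tfrac{464}{155}x_2 + \tfrac{4336}{155} → \tfrac{464}{155}x_2 + \tfrac{1856}{155}
  leading term x_2: no divisor's leading term divides it; move \tfrac{464}{155}x_2 to the remainder.
  leading term 1: no divisor's leading term divides it; move \tfrac{1856}{155} to the remainder.
  remainder \tfrac{464}{155}x_2 + \tfrac{1856}{155} ≠ 0; add h_5 = \tfrac{464}{155}x_2 + \tfrac{1856}{155} to the basis.

S(f_2,f_3): lcm = x_1x_2^{2}. S = -\tfrac{1}{4}x_1x_2 + 16x_1 + x_2^{3} + \tfrac{3}{4}x_2^{2} + 4x_2.
  leading term x_1x_2: subtract (-\tfrac{1}{20})·f_1 from -\tfrac{1}{4}x_1x_2 + 16x_1 + x_2^{3} + \tfrac{3}{4}x_2^{2} + 4x_2 → \tfrac{311}{20}x_1 + x_2^{3} + \tfrac{3}{4}x_2^{2} + \tfrac{15}{4}x_2 + \tfrac{24}{5}
  leading term x_1: subtract (-\tfrac{311}{31})·h_4 from \tfrac{311}{20}x_1 + x_2^{3} + \tfrac{3}{4}x_2^{2} + \tfrac{15}{4}x_2 + \tfrac{24}{5} → x_2^{3} + \tfrac{3}{4}x_2^{2} - \tfrac{428}{31}x_2 - \tfrac{100}{31}
  leading term x_2^{3}: subtract (-\tfrac{1}{2}x_2)·f_3 from x_2^{3} + \tfrac{3}{4}x_2^{2} - \tfrac{428}{31}x_2 - \tfrac{100}{31} → \tfrac{3}{4}x_2^{2} + \tfrac{68}{31}x_2 - \tfrac{100}{31}
  leading term x_2^{2}: subtract (-\tfrac{3}{8})·f_3 from \tfrac{3}{4}x_2^{2} + \tfrac{68}{31}x_2 - \tfrac{100}{31} → \tfrac{68}{31}x_2 + \tfrac{272}{31}
  leading term x_2: subtract (\tfrac{85}{116})·h_5 from \tfrac{68}{31}x_2 + \tfrac{272}{31} → 0
  remainder 0.

S(f_1,h_4): lcm = x_1x_2. S = -\tfrac{9}{5}x_1 - \tfrac{35}{31}x_2^{2} - \tfrac{47}{31}x_2 + \tfrac{96}{5}.
  leading term x_1: subtract (\tfrac{36}{31})·h_4 from -\tfrac{9}{5}x_1 - \tfrac{35}{31}x_2^{2} - \tfrac{47}{31}x_2 + \tfrac{96}{5} → -\tfrac{35}{31}x_2^{2} + \tfrac{16}{31}x_2 + \tfrac{624}{31}
  leading term x_2^{2}: subtract (\tfrac{35}{62})·f_3 from -\tfrac{35}{31}x_2^{2} + \tfrac{16}{31}x_2 + \tfrac{624}{31} → \tfrac{16}{31}x_2 + \tfrac{64}{31}
  leading term x_2: subtract (\tfrac{5}{29})·h_5 from \tfrac{16}{31}x_2 + \tfrac{64}{31} → 0
  remainder 0.

S(f_2,h_4): lcm = x_1x_2. S = -\tfrac{1}{4}x_1 - \tfrac{4}{31}x_2^{2} + \tfrac{29}{124}x_2 + 4.
  leading term x_1: subtract (\tfrac{5}{31})·h_4 from -\tfrac{1}{4}x_1 - \tfrac{4}{31}x_2^{2} + \tfrac{29}{124}x_2 + 4 → -\tfrac{4}{31}x_2^{2} + \tfrac{16}{31}x_2 + \tfrac{128}{31}
  leading term x_2^{2}: subtract (\tfrac{2}{31})·f_3 from -\tfrac{4}{31}x_2^{2} + \tfrac{16}{31}x_2 + \tfrac{128}{31} → \tfrac{16}{31}x_2 + \tfrac{64}{31}
  leading term x_2: subtract (\tfrac{5}{29})·h_5 from \tfrac{16}{31}x_2 + \tfrac{64}{31} → 0
  remainder 0.

S(f_3,h_4): leading monomials are coprime, so the S-polynomial reduces to 0 (Buchberger's first criterion).
S(f_1,h_5): lcm = x_1x_2. S = -\tfrac{29}{5}x_1 - x_2 + \tfrac{96}{5}.
  leading term x_1: subtract (\tfrac{116}{31})·h_4 from -\tfrac{29}{5}x_1 - x_2 + \tfrac{96}{5} → \tfrac{172}{31}x_2 + \tfrac{688}{31}
  leading term x_2: subtract (\tfrac{215}{116})·h_5 from \tfrac{172}{31}x_2 + \tfrac{688}{31} → 0
  remainder 0.

S(f_2,h_5): lcm = x_1x_2. S = -\tfrac{17}{4}x_1 + x_2^{2} + \tfrac{3}{4}x_2 + 4.
  leading term x_1: subtract (\tfrac{85}{31})·h_4 from -\tfrac{17}{4}x_1 + x_2^{2} + \tfrac{3}{4}x_2 + 4 → x_2^{2} + \tfrac{172}{31}x_2 + \tfrac{192}{31}
  leading term x_2^{2}: subtract (-\tfrac{1}{2})·f_3 from x_2^{2} + \tfrac{172}{31}x_2 + \tfrac{192}{31} → \tfrac{172}{31}x_2 + \tfrac{688}{31}
  leading term x_2: subtract (\tfrac{215}{116})·h_5 from \tfrac{172}{31}x_2 + \tfrac{688}{31} → 0
  remainder 0.

S(f_3,h_5): lcm = x_2^{2}. S = -4x_2 - 16.
  leading term x_2: subtract (-\tfrac{155}{116})·h_5 from -4x_2 - 16 → 0
  remainder 0.

S(h_4,h_5): leading monomials are coprime, so the S-polynomial reduces to 0 (Buchberger's first criterion).
Every S-polynomial of the final basis reduces to 0, so we have a Gröbner basis.
Inter-reduce: drop elements whose leading term is divisible by another's, tail-reduce, and make monic.
Reduced Gröbner basis: {x_1 - 4, x_2 + 4}.

From the last basis element, x_2 + 4 = 0, so x_2 takes values in {-4}. Each choice, substituted upward through the basis, yields the corresponding point(s) of the solution set.
  x_2 = -4: the earlier basis element becomes x_1 - 4 = 0, giving x_1 = 4 — point (4, -4).
Each listed point satisfies every original equation (direct substitution).

{(4, -4)}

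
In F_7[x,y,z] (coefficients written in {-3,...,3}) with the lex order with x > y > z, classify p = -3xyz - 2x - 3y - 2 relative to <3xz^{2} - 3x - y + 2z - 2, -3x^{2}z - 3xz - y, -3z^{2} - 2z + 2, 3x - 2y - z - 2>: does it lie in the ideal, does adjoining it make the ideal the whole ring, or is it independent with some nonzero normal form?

-3xyz - 2x - 3y - 2 lies in I (it reduces to 0).

First compute the reduced Gröbner basis of I by Buchberger's algorithm.
f_1 = 3xz^{2} - 3x - y + 2z - 2, LT = xz^{2}.
f_2 = -3x^{2}z - 3xz - y, LT = x^{2}z.
f_3 = -3z^{2} - 2z + 2, LT = z^{2}.
f_4 = 3x - 2y - z - 2, LT = x.

S(f_1,f_2): lcm = x^{2}z^{2}. S = -x^{2} + 2xy - xz^{2} + 3xz - 3x + 2yz.
  leading term x^{2}: subtract (2x)·f_4 from -x^{2} + 2xy - xz^{2} + 3xz - 3x + 2yz → -xy - xz^{2} - 2xz + x + 2yz
  leading term xy: subtract (2y)·f_4 from -xy - xz^{2} - 2xz + x + 2yz → -xz^{2} - 2xz + x - 3y^{2} - 3yz - 3y
  leading term xz^{2}: subtract (2)·f_1 from -xz^{2} - 2xz + x - 3y^{2} - 3yz - 3y → -2xz - 3y^{2} - 3yz - y + 3z - 3
  leading term xz: subtract (-3z)·f_4 from -2xz - 3y^{2} - 3yz - y + 3z - 3 → -3y^{2} - 2yz - y - 3z^{2} - 3z - 3
  leading term y^{2}: no divisor's leading term divides it; move -3y^{2} to the remainder.
  leading term yz: no divisor's leading term divides it; move -2yz to the remainder.
  leading term y: no divisor's leading term divides it; move -y to the remainder.
  leading term z^{2}: subtract (1)·f_3 from -3z^{2} - 3z - 3 → -z + 2
  leading term z: no divisor's leading term divides it; move -z to the remainder.
  leading term 1: no divisor's leading term divides it; move 2 to the remainder.
  remainder -3y^{2} - 2yz - y - z + 2 ≠ 0; add h_5 = -3y^{2} - 2yz - y - z + 2 to the basis.

S(f_1,f_3): lcm = xz^{2}. S = -3xz + 2x + 2y + 3z - 3.
  leading term xz: subtract (-z)·f_4 from -3xz + 2x + 2y + 3z - 3 → 2x - 2yz + 2y - z^{2} + z - 3
  leading term x: subtract (3)·f_4 from 2x - 2yz + 2y - z^{2} + z - 3 → -2yz + y - z^{2} - 3z + 3
  leading term yz: no divisor's leading term divides it; move -2yz to the remainder.
  leading term y: no divisor's leading term divides it; move y to the remainder.
  leading term z^{2}: subtract (-2)·f_3 from -z^{2} - 3z + 3 → 0
  remainder -2yz + y ≠ 0; add h_6 = -2yz + y to the basis.

S(f_2,f_3): lcm = x^{2}z^{2}. S = -3x^{2}z + 3x^{2} + xz^{2} - 2yz.
  leading term x^{2}z: subtract (1)·f_2 from -3x^{2}z + 3x^{2} + xz^{2} - 2yz → 3x^{2} + xz^{2} + 3xz - 2yz + y
  leading term x^{2}: subtract (x)·f_4 from 3x^{2} + xz^{2} + 3xz - 2yz + y → 2xy + xz^{2} - 3xz + 2x - 2yz + y
  leading term xy: subtract (3y)·f_4 from 2xy + xz^{2} - 3xz + 2x - 2yz + y → xz^{2} - 3xz + 2x - y^{2} + yz
  leading term xz^{2}: subtract (-2)·f_1 from xz^{2} - 3xz + 2x - y^{2} + yz → -3xz + 3x - y^{2} + yz - 2y - 3z + 3
  leading term xz: subtract (-z)·f_4 from -3xz + 3x - y^{2} + yz - 2y - 3z + 3 → 3x - y^{2} - yz - 2y - z^{2} + 2z + 3
  leading term x: subtract (1)·f_4 from 3x - y^{2} - yz - 2y - z^{2} + 2z + 3 → -y^{2} - yz - z^{2} + 3z - 2
  leading term y^{2}: subtract (-2)·h_5 from -y^{2} - yz - z^{2} + 3z - 2 → 2yz - 2y - z^{2} + z + 2
  leading term yz: subtract (-1)·h_6 from 2yz - 2y - z^{2} + z + 2 → -y - z^{2} + z + 2
  leading term y: no divisor's leading term divides it; move -y to the remainder.
  leading term z^{2}: subtract (-2)·f_3 from -z^{2} + z + 2 → -3z - 1
  leading term z: no divisor's leading term divides it; move -3z to the remainder.
  leading term 1: no divisor's leading term divides it; move -1 to the remainder.
  remainder -y - 3z - 1 ≠ 0; add h_7 = -y - 3z - 1 to the basis.

S(f_2,f_4): lcm = x^{2}z. S = 3xyz - 2xz^{2} - 3xz - 2y.
  leading term xyz: subtract (yz)·f_4 from 3xyz - 2xz^{2} - 3xz - 2y → -2xz^{2} - 3xz + 2y^{2}z + yz^{2} + 2yz - 2y
  leading term xz^{2}: subtract (-3)·f_1 from -2xz^{2} - 3xz + 2y^{2}z + yz^{2} + 2yz - 2y → -3xz - 2x + 2y^{2}z + yz^{2} + 2yz + 2y - z + 1
  leading term xz: subtract (-z)·f_4 from -3xz - 2x + 2y^{2}z + yz^{2} + 2yz + 2y - z + 1 → -2x + 2y^{2}z + yz^{2} + 2y - z^{2} - 3z + 1
  leading term x: subtract (-3)·f_4 from -2x + 2y^{2}z + yz^{2} + 2y - z^{2} - 3z + 1 → 2y^{2}z + yz^{2} + 3y - z^{2} + z + 2
  leading term y^{2}z: subtract (-3z)·h_5 from 2y^{2}z + yz^{2} + 3y - z^{2} + z + 2 → 2yz^{2} - 3yz + 3y + 3z^{2} + 2
  leading term yz^{2}: subtract (-3y)·f_3 from 2yz^{2} - 3yz + 3y + 3z^{2} + 2 → -2yz + 2y + 3z^{2} + 2
  leading term yz: subtract (1)·h_6 from -2yz + 2y + 3z^{2} + 2 → y + 3z^{2} + 2
  leading term y: subtract (-1)·h_7 from y + 3z^{2} + 2 → 3z^{2} - 3z + 1
  leading term z^{2}: subtract (-1)·f_3 from 3z^{2} - 3z + 1 → 2z + 3
  leading term z: no divisor's leading term divides it; move 2z to the remainder.
  leading term 1: no divisor's leading term divides it; move 3 to the remainder.
  remainder 2z + 3 ≠ 0; add h_8 = 2z + 3 to the basis.

The other S-polynomials (S(f_1,f_4), S(f_3,f_4), S(f_1,h_5), S(f_2,h_5), S(f_3,h_5), S(f_4,h_5), S(f_1,h_6), S(f_2,h_6), S(f_3,h_6), S(f_4,h_6), S(h_5,h_6), S(f_1,h_7), S(f_2,h_7), S(f_3,h_7), S(f_4,h_7), S(h_5,h_7), S(h_6,h_7), S(f_1,h_8), S(f_2,h_8), S(f_3,h_8), S(f_4,h_8), S(h_5,h_8), S(h_6,h_8), S(h_7,h_8)) all reduce to 0 modulo the current basis, so we have a Gröbner basis.
Inter-reduce: drop elements whose leading term is divisible by another's, tail-reduce, and make monic.
Reduced Gröbner basis: {x + 1, y, z - 2}.
Label its elements g_1 = x + 1, g_2 = y, g_3 = z - 2.

Reduce p = -3xyz - 2x - 3y - 2 modulo G:
  leading term xyz: subtract (-3yz)·g_1 from -3xyz - 2x - 3y - 2 → -2x + 3yz - 3y - 2
  leading term x: subtract (-2)·g_1 from -2x + 3yz - 3y - 2 → 3yz - 3y
  leading term yz: subtract (3z)·g_2 from 3yz - 3y → -3y
  leading term y: subtract (-3)·g_2 from -3y → 0
  normal form = 0.
Since the normal form is 0, p ∈ I.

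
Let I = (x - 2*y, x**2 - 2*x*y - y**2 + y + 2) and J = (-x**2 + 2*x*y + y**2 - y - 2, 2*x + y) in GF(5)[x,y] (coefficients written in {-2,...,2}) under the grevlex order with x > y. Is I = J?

Two ideals are equal iff their reduced Gröbner bases coincide (the reduced basis is unique for a fixed ordering).
Buchberger on the first generating set:
f_1 = x - 2*y, LT = x.
f_2 = x**2 - 2*x*y - y**2 + y + 2, LT = x**2.

S(f_1,f_2): lcm = x**2. S = y**2 - y - 2.
  reduce S modulo (f_1, f_2):
  remainder y**2 - y - 2 ≠ 0; add g_3 = y**2 - y - 2 to the basis.

The other S-polynomials (S(f_1,g_3), S(f_2,g_3)) all reduce to 0 modulo the current basis, so we have a Gröbner basis.
Inter-reduce: drop elements whose leading term is divisible by another's, tail-reduce, and make monic.
Reduced Gröbner basis: {y**2 - y - 2, x - 2*y}.

Buchberger on the second generating set:
h_1 = -x**2 + 2*x*y + y**2 - y - 2, LT = x**2.
h_2 = 2*x + y, LT = x.

S(h_1,h_2): lcm = x**2. S = -y**2 + y + 2.
  reduce S modulo (h_1, h_2):
  remainder -y**2 + y + 2 ≠ 0; add k_3 = -y**2 + y + 2 to the basis.

The other S-polynomials (S(h_1,k_3), S(h_2,k_3)) all reduce to 0 modulo the current basis, so we have a Gröbner basis.
Inter-reduce: drop elements whose leading term is divisible by another's, tail-reduce, and make monic.
Reduced Gröbner basis: {y**2 - y - 2, x - 2*y}.

Same reduced basis, so the two generating sets span the same ideal.

Yes, the ideals are equal.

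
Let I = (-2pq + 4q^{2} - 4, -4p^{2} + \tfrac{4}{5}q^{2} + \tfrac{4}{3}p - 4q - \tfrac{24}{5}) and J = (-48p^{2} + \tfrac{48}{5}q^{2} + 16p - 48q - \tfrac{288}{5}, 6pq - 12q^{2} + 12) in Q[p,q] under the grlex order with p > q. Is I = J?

Equality of ideals is decidable: compute both reduced Gröbner bases (unique for the ordering) and check whether they agree.
Buchberger on the first generating set:
f_1 = -2pq + 4q^{2} - 4, LT = pq.
f_2 = -4p^{2} + \tfrac{4}{5}q^{2} + \tfrac{4}{3}p - 4q - \tfrac{24}{5}, LT = p^{2}.

S(f_1,f_2): lcm = p^{2}q. S = -2pq^{2} + \tfrac{1}{5}q^{3} + \tfrac{1}{3}pq - q^{2} + 2p - \tfrac{6}{5}q.
  leading term pq^{2}: subtract (q)·f_1 from -2pq^{2} + \tfrac{1}{5}q^{3} + \tfrac{1}{3}pq - q^{2} + 2p - \tfrac{6}{5}q → -\tfrac{19}{5}q^{3} + \tfrac{1}{3}pq - q^{2} + 2p + \tfrac{14}{5}q
  leading term q^{3}: no divisor's leading term divides it; move -\tfrac{19}{5}q^{3} to the remainder.
  leading term pq: subtract (-\tfrac{1}{6})·f_1 from \tfrac{1}{3}pq - q^{2} + 2p + \tfrac{14}{5}q → -\tfrac{1}{3}q^{2} + 2p + \tfrac{14}{5}q - \tfrac{2}{3}
  leading term q^{2}: no divisor's leading term divides it; move -\tfrac{1}{3}q^{2} to the remainder.
  leading term p: no divisor's leading term divides it; move 2p to the remainder.
  leading term q: no divisor's leading term divides it; move \tfrac{14}{5}q to the remainder.
  leading term 1: no divisor's leading term divides it; move -\tfrac{2}{3} to the remainder.
  remainder -\tfrac{19}{5}q^{3} - \tfrac{1}{3}q^{2} + 2p + \tfrac{14}{5}q - \tfrac{2}{3} ≠ 0; add g_3 = -\tfrac{19}{5}q^{3} - \tfrac{1}{3}q^{2} + 2p + \tfrac{14}{5}q - \tfrac{2}{3} to the basis.

The other S-polynomials (S(f_1,g_3), S(f_2,g_3)) all reduce to 0 modulo the current basis, so we have a Gröbner basis.
Inter-reduce: drop elements whose leading term is divisible by another's, tail-reduce, and make monic.
Reduced Gröbner basis: {q^{3} + \tfrac{5}{57}q^{2} - \tfrac{10}{19}p - \tfrac{14}{19}q + \tfrac{10}{57}, p^{2} - \tfrac{1}{5}q^{2} - \tfrac{1}{3}p + q + \tfrac{6}{5}, pq - 2q^{2} + 2}.

Buchberger on the second generating set:
h_1 = -48p^{2} + \tfrac{48}{5}q^{2} + 16p - 48q - \tfrac{288}{5}, LT = p^{2}.
h_2 = 6pq - 12q^{2} + 12, LT = pq.

S(h_1,h_2): lcm = p^{2}q. S = 2pq^{2} - \tfrac{1}{5}q^{3} - \tfrac{1}{3}pq + q^{2} - 2p + \tfrac{6}{5}q.
  leading term pq^{2}: subtract (\tfrac{1}{3}q)·h_2 from 2pq^{2} - \tfrac{1}{5}q^{3} - \tfrac{1}{3}pq + q^{2} - 2p + \tfrac{6}{5}q → \tfrac{19}{5}q^{3} - \tfrac{1}{3}pq + q^{2} - 2p - \tfrac{14}{5}q
  leading term q^{3}: no divisor's leading term divides it; move \tfrac{19}{5}q^{3} to the remainder.
  leading term pq: subtract (-\tfrac{1}{18})·h_2 from -\tfrac{1}{3}pq + q^{2} - 2p - \tfrac{14}{5}q → \tfrac{1}{3}q^{2} - 2p - \tfrac{14}{5}q + \tfrac{2}{3}
  leading term q^{2}: no divisor's leading term divides it; move \tfrac{1}{3}q^{2} to the remainder.
  leading term p: no divisor's leading term divides it; move -2p to the remainder.
  leading term q: no divisor's leading term divides it; move -\tfrac{14}{5}q to the remainder.
  leading term 1: no divisor's leading term divides it; move \tfrac{2}{3} to the remainder.
  remainder \tfrac{19}{5}q^{3} + \tfrac{1}{3}q^{2} - 2p - \tfrac{14}{5}q + \tfrac{2}{3} ≠ 0; add k_3 = \tfrac{19}{5}q^{3} + \tfrac{1}{3}q^{2} - 2p - \tfrac{14}{5}q + \tfrac{2}{3} to the basis.

The other S-polynomials (S(h_1,k_3), S(h_2,k_3)) all reduce to 0 modulo the current basis, so we have a Gröbner basis.
Inter-reduce: drop elements whose leading term is divisible by another's, tail-reduce, and make monic.
Reduced Gröbner basis: {q^{3} + \tfrac{5}{57}q^{2} - \tfrac{10}{19}p - \tfrac{14}{19}q + \tfrac{10}{57}, p^{2} - \tfrac{1}{5}q^{2} - \tfrac{1}{3}p + q + \tfrac{6}{5}, pq - 2q^{2} + 2}.

These coincide, so the ideals are equal.

Yes, the ideals are equal.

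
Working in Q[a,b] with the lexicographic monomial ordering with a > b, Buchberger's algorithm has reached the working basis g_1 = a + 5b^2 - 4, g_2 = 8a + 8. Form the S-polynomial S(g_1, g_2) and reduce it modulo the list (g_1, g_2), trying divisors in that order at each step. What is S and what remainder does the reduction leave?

S(g_1, g_2) = 5b^2 - 5; remainder on division = 5b^2 - 5.

lcm(LM(g_1), LM(g_2)) = a.
S = (lcm/LT(g_1))·g_1 − (lcm/LT(g_2))·g_2 = 5b^2 - 5.
Reduce S modulo (g_1, g_2) in that order:
  leading term b^2: no divisor's leading term divides it; move 5b^2 to the remainder.
  leading term 1: no divisor's leading term divides it; move -5 to the remainder.
The remainder 5b^2 - 5 is nonzero, so it would be added as the next basis element.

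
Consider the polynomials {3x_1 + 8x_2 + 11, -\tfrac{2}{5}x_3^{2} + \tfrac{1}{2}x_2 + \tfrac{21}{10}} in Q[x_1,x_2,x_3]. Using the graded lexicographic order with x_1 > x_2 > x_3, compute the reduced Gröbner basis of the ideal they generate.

This is the nonlinear analogue of row-reducing a linear system.

f_1 = 3x_1 + 8x_2 + 11, LT = x_1.
f_2 = -\tfrac{2}{5}x_3^{2} + \tfrac{1}{2}x_2 + \tfrac{21}{10}, LT = x_3^{2}.

The S-polynomials (S(f_1,f_2)) all reduce to 0 modulo the current basis, so we have a Gröbner basis.

G = {x_3^{2} - \tfrac{5}{4}x_2 - \tfrac{21}{4}, x_1 + \tfrac{8}{3}x_2 + \tfrac{11}{3}}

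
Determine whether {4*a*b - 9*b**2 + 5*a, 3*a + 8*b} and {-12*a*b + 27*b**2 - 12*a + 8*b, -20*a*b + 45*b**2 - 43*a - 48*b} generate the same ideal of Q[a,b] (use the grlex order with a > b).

Since reduced Gröbner bases are canonical representatives of ideals under a given ordering, it suffices to compute and compare them.
Buchberger on the first generating set:
f_1 = 4*a*b - 9*b**2 + 5*a, LT = a*b.
f_2 = 3*a + 8*b, LT = a.

S(f_1,f_2): lcm = a*b. S = -59/12*b**2 + 5/4*a.
  leading term b**2: no divisor's leading term divides it; move -59/12*b**2 to the remainder.
  leading term a: subtract (5/12)·f_2 from 5/4*a → -10/3*b
  leading term b: no divisor's leading term divides it; move -10/3*b to the remainder.
  remainder -59/12*b**2 - 10/3*b ≠ 0; add g_3 = -59/12*b**2 - 10/3*b to the basis.

S(f_1,g_3): lcm = a*b**2. S = -9/4*b**3 + 135/236*a*b.
  leading term b**3: subtract (27/59*b)·g_3 from -9/4*b**3 + 135/236*a*b → 135/236*a*b + 90/59*b**2
  leading term a*b: subtract (135/944)·f_1 from 135/236*a*b + 90/59*b**2 → 45/16*b**2 - 675/944*a
  leading term b**2: subtract (-135/236)·g_3 from 45/16*b**2 - 675/944*a → -675/944*a - 225/118*b
  leading term a: subtract (-225/944)·f_2 from -675/944*a - 225/118*b → 0
  remainder 0.

S(f_2,g_3): leading monomials are coprime, so the S-polynomial reduces to 0 (Buchberger's first criterion).
Every S-polynomial of the final basis reduces to 0, so we have a Gröbner basis.
Inter-reduce: drop elements whose leading term is divisible by another's, tail-reduce, and make monic.
Reduced Gröbner basis: {b**2 + 40/59*b, a + 8/3*b}.

Buchberger on the second generating set:
h_1 = -12*a*b + 27*b**2 - 12*a + 8*b, LT = a*b.
h_2 = -20*a*b + 45*b**2 - 43*a - 48*b, LT = a*b.

S(h_1,h_2): lcm = a*b. S = -23/20*a - 46/15*b.
  leading term a: no divisor's leading term divides it; move -23/20*a to the remainder.
  leading term b: no divisor's leading term divides it; move -46/15*b to the remainder.
  remainder -23/20*a - 46/15*b ≠ 0; add k_3 = -23/20*a - 46/15*b to the basis.

S(h_1,k_3): lcm = a*b. S = -59/12*b**2 + a - 2/3*b.
  leading term b**2: no divisor's leading term divides it; move -59/12*b**2 to the remainder.
  leading term a: subtract (-20/23)·k_3 from a - 2/3*b → -10/3*b
  leading term b: no divisor's leading term divides it; move -10/3*b to the remainder.
  remainder -59/12*b**2 - 10/3*b ≠ 0; add k_4 = -59/12*b**2 - 10/3*b to the basis.

S(h_2,k_3): lcm = a*b. S = -59/12*b**2 + 43/20*a + 12/5*b.
  leading term b**2: subtract (1)·k_4 from -59/12*b**2 + 43/20*a + 12/5*b → 43/20*a + 86/15*b
  leading term a: subtract (-43/23)·k_3 from 43/20*a + 86/15*b → 0
  remainder 0.

S(h_1,k_4): lcm = a*b**2. S = -9/4*b**3 + 19/59*a*b - 2/3*b**2.
  leading term b**3: subtract (27/59*b)·k_4 from -9/4*b**3 + 19/59*a*b - 2/3*b**2 → 19/59*a*b + 152/177*b**2
  leading term a*b: subtract (-19/708)·h_1 from 19/59*a*b + 152/177*b**2 → 19/12*b**2 - 19/59*a + 38/177*b
  leading term b**2: subtract (-19/59)·k_4 from 19/12*b**2 - 19/59*a + 38/177*b → -19/59*a - 152/177*b
  leading term a: subtract (380/1357)·k_3 from -19/59*a - 152/177*b → 0
  remainder 0.

S(h_2,k_4): lcm = a*b**2. S = -9/4*b**3 + 1737/1180*a*b + 12/5*b**2.
  leading term b**3: subtract (27/59*b)·k_4 from -9/4*b**3 + 1737/1180*a*b + 12/5*b**2 → 1737/1180*a*b + 1158/295*b**2
  leading term a*b: subtract (-579/4720)·h_1 from 1737/1180*a*b + 1158/295*b**2 → 579/80*b**2 - 1737/1180*a + 579/590*b
  leading term b**2: subtract (-1737/1180)·k_4 from 579/80*b**2 - 1737/1180*a + 579/590*b → -1737/1180*a - 1158/295*b
  leading term a: subtract (1737/1357)·k_3 from -1737/1180*a - 1158/295*b → 0
  remainder 0.

S(k_3,k_4): leading monomials are coprime, so the S-polynomial reduces to 0 (Buchberger's first criterion).
Every S-polynomial of the final basis reduces to 0, so we have a Gröbner basis.
Inter-reduce: drop elements whose leading term is divisible by another's, tail-reduce, and make monic.
Reduced Gröbner basis: {b**2 + 40/59*b, a + 8/3*b}.

The two bases agree; hence the ideals are identical.

Yes, the ideals are equal.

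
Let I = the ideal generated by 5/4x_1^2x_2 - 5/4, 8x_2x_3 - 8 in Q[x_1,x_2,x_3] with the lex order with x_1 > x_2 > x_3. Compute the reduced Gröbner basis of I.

f_1 = 5/4x_1^2x_2 - 5/4, LT = x_1^2x_2.
f_2 = 8x_2x_3 - 8, LT = x_2x_3.

S(f_1,f_2): lcm = x_1^2x_2x_3. S = x_1^2 - x_3.
  reduce S modulo (f_1, f_2):
  remainder x_1^2 - x_3 ≠ 0; add g_3 = x_1^2 - x_3 to the basis.

The other S-polynomials (S(f_1,g_3), S(f_2,g_3)) all reduce to 0 modulo the current basis, so we have a Gröbner basis.
Inter-reduce: drop elements whose leading term is divisible by another's, tail-reduce, and make monic.

G = {x_1^2 - x_3, x_2x_3 - 1}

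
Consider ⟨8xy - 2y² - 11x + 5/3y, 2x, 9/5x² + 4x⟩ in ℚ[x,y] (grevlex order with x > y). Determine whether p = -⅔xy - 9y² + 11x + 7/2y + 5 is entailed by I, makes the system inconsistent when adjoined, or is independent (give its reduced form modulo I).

First compute the reduced Gröbner basis of I by Buchberger's algorithm.
f_1 = 8xy - 2y² - 11x + 5/3y, LT = xy.
f_2 = 2x, LT = x.
f_3 = 9/5x² + 4x, LT = x².

S(f_1,f_2): lcm = xy. S = -¼y² - 11/8x + 5/24y.
  reduce S modulo (f_1, f_2, f_3):
  remainder -¼y² + 5/24y ≠ 0; add h_4 = -¼y² + 5/24y to the basis.

The other S-polynomials (S(f_1,f_3), S(f_2,f_3), S(f_1,h_4), S(f_2,h_4), S(f_3,h_4)) all reduce to 0 modulo the current basis, so we have a Gröbner basis.
Inter-reduce: drop elements whose leading term is divisible by another's, tail-reduce, and make monic.
Reduced Gröbner basis: {y² - ⅚y, x}.
Label its elements g_1 = y² - ⅚y, g_2 = x.

Reduce p = -⅔xy - 9y² + 11x + 7/2y + 5 modulo G:
  leading term xy: subtract (-⅔y)·g_2 from -⅔xy - 9y² + 11x + 7/2y + 5 → -9y² + 11x + 7/2y + 5
  leading term y²: subtract (-9)·g_1 from -9y² + 11x + 7/2y + 5 → 11x - 4y + 5
  leading term x: subtract (11)·g_2 from 11x - 4y + 5 → -4y + 5
  leading term y: no divisor's leading term divides it; move -4y to the remainder.
  leading term 1: no divisor's leading term divides it; move 5 to the remainder.
  normal form = -4y + 5.
The normal form is nonzero, so p ∉ I. Since p minus its normal form lies in I, I + (p) = I + (r) where r = -4y + 5; decide whether this ideal is the whole ring.
Run Buchberger on G together with r (pairs among the g_i already reduce to 0 since G is a Gröbner basis):
g_1 = y² - ⅚y, LT = y².
g_2 = x, LT = x.
r = -4y + 5, LT = y.

S(g_1,r): lcm = y². S = 5/12y.
  reduce S modulo (g_1, g_2, r):
  remainder 25/48 ≠ 0; add m_4 = 25/48 to the basis.

The other S-polynomials (S(g_1,g_2), S(g_2,r), S(g_1,m_4), S(g_2,m_4), S(r,m_4)) all reduce to 0 modulo the current basis, so we have a Gröbner basis.
Inter-reduce: drop elements whose leading term is divisible by another's, tail-reduce, and make monic.
Reduced Gröbner basis: {1}.
The reduced Gröbner basis of I + (p) is {1}: the ideal is the whole ring, so the enlarged system has no common solution — adjoining p is inconsistent.

Adjoining -⅔xy - 9y² + 11x + 7/2y + 5 makes the ideal the whole ring: the system is inconsistent.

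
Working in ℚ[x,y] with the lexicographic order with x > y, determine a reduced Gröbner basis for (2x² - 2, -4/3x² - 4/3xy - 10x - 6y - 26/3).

f_1 = 2x² - 2, LT = x².
f_2 = -4/3x² - 4/3xy - 10x - 6y - 26/3, LT = x².

S(f_1,f_2): lcm = x². S = -xy - 15/2x - 9/2y - 15/2.
  reduce S modulo (f_1, f_2):
  remainder -xy - 15/2x - 9/2y - 15/2 ≠ 0; add g_3 = -xy - 15/2x - 9/2y - 15/2 to the basis.

S(f_1,g_3): lcm = x²y. S = -15/2x² - 9/2xy - 15/2x - y.
  reduce S modulo (f_1, f_2, g_3):
  remainder 105/4x + 77/4y + 105/4 ≠ 0; add g_4 = 105/4x + 77/4y + 105/4 to the basis.

S(g_3,g_4): lcm = xy. S = 15/2x - 11/15y² + 7/2y + 15/2.
  reduce S modulo (f_1, f_2, g_3, g_4):
  remainder -11/15y² - 2y ≠ 0; add g_5 = -11/15y² - 2y to the basis.

The other S-polynomials (S(f_2,g_3), S(f_1,g_4), S(f_2,g_4), S(f_1,g_5), S(f_2,g_5), S(g_3,g_5), S(g_4,g_5)) all reduce to 0 modulo the current basis, so we have a Gröbner basis.
Inter-reduce: drop elements whose leading term is divisible by another's, tail-reduce, and make monic.

G = {x + 11/15y + 1, y² + 30/11y}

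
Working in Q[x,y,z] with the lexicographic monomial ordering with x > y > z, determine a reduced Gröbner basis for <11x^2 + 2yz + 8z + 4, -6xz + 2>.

G = {x + 6/11yz^2 + 24/11z^2 + 12/11z, yz^3 + 4z^3 + 2z^2 + 11/18}

f_1 = 11x^2 + 2yz + 8z + 4, LT = x^2.
f_2 = -6xz + 2, LT = xz.

S(f_1,f_2): lcm = x^2z. S = 1/3x + 2/11yz^2 + 8/11z^2 + 4/11z.
  leading term x: no divisor's leading term divides it; move 1/3x to the remainder.
  leading term yz^2: no divisor's leading term divides it; move 2/11yz^2 to the remainder.
  leading term z^2: no divisor's leading term divides it; move 8/11z^2 to the remainder.
  leading term z: no divisor's leading term divides it; move 4/11z to the remainder.
  remainder 1/3x + 2/11yz^2 + 8/11z^2 + 4/11z ≠ 0; add g_3 = 1/3x + 2/11yz^2 + 8/11z^2 + 4/11z to the basis.

S(f_2,g_3): lcm = xz. S = -6/11yz^3 - 24/11z^3 - 12/11z^2 - 1/3.
  leading term yz^3: no divisor's leading term divides it; move -6/11yz^3 to the remainder.
  leading term z^3: no divisor's leading term divides it; move -24/11z^3 to the remainder.
  leading term z^2: no divisor's leading term divides it; move -12/11z^2 to the remainder.
  leading term 1: no divisor's leading term divides it; move -1/3 to the remainder.
  remainder -6/11yz^3 - 24/11z^3 - 12/11z^2 - 1/3 ≠ 0; add g_4 = -6/11yz^3 - 24/11z^3 - 12/11z^2 - 1/3 to the basis.

The other S-polynomials (S(f_1,g_3), S(f_1,g_4), S(f_2,g_4), S(g_3,g_4)) all reduce to 0 modulo the current basis, so we have a Gröbner basis.
Inter-reduce: drop elements whose leading term is divisible by another's, tail-reduce, and make monic.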